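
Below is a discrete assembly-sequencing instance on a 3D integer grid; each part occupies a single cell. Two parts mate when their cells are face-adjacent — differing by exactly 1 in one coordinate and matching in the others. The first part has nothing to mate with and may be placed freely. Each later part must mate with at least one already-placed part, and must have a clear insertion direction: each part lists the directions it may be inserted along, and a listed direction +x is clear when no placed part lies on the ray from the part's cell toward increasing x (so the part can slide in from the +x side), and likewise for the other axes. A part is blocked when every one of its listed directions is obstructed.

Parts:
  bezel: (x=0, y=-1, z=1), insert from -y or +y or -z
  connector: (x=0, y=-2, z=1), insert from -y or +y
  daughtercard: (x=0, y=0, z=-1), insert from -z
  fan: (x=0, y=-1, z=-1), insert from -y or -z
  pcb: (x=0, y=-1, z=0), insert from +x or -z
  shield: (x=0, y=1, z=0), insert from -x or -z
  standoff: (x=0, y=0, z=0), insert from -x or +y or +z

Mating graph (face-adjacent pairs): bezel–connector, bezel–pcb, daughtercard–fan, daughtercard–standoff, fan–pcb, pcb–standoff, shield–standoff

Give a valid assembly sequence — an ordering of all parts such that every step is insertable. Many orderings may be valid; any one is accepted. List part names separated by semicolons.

daughtercard; standoff; shield; pcb; bezel; connector; fan

1. daughtercard@(0, 0, -1) [-z clear] — {daughtercard}
2. standoff@(0, 0, 0) [-x clear] — {daughtercard, standoff}
3. shield@(0, 1, 0) [-x clear] — {daughtercard, shield, standoff}
4. pcb@(0, -1, 0) [+x clear] — {daughtercard, pcb, shield, standoff}
5. bezel@(0, -1, 1) [-y clear] — {bezel, daughtercard, pcb, shield, standoff}
6. connector@(0, -2, 1) [-y clear] — {bezel, connector, daughtercard, pcb, shield, standoff}
7. fan@(0, -1, -1) [-y clear] — {bezel, connector, daughtercard, fan, pcb, shield, standoff}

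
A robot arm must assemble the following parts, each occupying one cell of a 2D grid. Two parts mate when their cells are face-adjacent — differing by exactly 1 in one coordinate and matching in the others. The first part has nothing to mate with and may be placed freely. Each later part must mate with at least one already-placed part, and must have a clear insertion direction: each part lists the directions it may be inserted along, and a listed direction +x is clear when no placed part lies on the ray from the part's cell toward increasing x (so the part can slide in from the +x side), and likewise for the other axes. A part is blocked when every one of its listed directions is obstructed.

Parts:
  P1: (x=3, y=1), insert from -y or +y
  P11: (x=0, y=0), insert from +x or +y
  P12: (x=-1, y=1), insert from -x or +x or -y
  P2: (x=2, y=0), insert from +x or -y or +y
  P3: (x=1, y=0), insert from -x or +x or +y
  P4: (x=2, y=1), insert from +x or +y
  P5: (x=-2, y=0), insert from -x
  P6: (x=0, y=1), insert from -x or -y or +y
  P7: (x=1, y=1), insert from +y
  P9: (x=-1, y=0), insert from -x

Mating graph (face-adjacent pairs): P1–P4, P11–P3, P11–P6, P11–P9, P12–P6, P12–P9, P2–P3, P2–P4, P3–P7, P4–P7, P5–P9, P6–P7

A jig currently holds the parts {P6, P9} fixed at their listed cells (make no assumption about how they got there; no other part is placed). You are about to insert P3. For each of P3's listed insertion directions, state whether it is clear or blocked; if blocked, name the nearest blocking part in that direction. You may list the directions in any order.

-x: nearest on ray is P9@(-1, 0) ⇒ blocked
+x: ray from P3(1, 0) has no placed part ⇒ clear
+y: ray from P3(1, 0) has no placed part ⇒ clear

+x: clear; +y: clear; -x: blocked by P9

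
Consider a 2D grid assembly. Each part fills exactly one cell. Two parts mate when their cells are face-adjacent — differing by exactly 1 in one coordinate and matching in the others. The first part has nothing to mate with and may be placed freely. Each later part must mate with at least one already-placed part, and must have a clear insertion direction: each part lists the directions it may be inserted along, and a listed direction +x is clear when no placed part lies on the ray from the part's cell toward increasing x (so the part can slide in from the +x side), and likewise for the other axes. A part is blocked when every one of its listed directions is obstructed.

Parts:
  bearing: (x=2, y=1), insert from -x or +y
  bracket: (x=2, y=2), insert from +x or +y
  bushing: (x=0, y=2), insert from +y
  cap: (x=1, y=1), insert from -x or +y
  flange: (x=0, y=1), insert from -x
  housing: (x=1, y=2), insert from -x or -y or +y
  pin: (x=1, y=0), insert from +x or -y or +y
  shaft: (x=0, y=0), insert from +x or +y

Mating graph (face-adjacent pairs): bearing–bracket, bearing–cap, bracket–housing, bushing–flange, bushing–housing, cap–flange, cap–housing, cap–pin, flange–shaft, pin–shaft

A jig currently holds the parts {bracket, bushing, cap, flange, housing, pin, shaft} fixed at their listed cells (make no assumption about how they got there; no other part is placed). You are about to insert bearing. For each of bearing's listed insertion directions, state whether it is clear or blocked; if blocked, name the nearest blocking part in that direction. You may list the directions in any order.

+y: blocked by bracket; -x: blocked by cap

-x: nearest on ray is cap@(1, 1) ⇒ blocked
+y: nearest on ray is bracket@(2, 2) ⇒ blocked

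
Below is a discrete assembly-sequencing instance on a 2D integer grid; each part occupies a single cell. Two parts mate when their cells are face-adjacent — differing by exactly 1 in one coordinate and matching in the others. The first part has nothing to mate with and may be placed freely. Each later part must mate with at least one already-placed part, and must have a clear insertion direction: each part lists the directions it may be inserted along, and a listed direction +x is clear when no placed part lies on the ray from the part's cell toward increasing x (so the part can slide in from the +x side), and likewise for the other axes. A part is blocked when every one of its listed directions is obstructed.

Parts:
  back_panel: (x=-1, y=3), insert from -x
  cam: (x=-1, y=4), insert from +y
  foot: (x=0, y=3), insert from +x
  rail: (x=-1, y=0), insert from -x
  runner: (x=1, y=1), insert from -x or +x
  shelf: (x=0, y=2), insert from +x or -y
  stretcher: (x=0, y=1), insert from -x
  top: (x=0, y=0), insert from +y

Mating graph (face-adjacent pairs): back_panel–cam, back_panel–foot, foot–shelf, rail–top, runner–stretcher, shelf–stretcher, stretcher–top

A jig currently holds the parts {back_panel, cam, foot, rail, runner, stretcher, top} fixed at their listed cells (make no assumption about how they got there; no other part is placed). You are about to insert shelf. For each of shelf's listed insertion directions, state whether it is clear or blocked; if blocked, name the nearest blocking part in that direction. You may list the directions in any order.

+x: ray from shelf(0, 2) has no placed part ⇒ clear
-y: nearest on ray is stretcher@(0, 1) ⇒ blocked

+x: clear; -y: blocked by stretcher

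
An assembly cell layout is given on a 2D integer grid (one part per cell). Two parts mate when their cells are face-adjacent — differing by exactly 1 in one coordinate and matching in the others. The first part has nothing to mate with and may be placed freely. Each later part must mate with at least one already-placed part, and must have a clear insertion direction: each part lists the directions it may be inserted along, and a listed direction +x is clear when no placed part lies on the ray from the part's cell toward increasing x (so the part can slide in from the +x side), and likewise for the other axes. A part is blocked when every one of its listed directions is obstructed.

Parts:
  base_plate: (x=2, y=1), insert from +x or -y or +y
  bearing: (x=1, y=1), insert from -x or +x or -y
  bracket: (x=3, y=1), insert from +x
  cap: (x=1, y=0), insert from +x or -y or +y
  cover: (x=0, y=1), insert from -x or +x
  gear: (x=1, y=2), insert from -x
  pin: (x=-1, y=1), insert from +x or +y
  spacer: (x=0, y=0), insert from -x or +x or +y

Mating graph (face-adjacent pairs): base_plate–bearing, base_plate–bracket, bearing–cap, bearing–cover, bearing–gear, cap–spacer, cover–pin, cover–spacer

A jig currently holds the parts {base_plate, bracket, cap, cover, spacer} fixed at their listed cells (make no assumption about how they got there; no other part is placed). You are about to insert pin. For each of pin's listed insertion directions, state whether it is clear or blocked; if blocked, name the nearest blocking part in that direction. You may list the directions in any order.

+x: nearest on ray is cover@(0, 1) ⇒ blocked
+y: ray from pin(-1, 1) has no placed part ⇒ clear

+x: blocked by cover; +y: clear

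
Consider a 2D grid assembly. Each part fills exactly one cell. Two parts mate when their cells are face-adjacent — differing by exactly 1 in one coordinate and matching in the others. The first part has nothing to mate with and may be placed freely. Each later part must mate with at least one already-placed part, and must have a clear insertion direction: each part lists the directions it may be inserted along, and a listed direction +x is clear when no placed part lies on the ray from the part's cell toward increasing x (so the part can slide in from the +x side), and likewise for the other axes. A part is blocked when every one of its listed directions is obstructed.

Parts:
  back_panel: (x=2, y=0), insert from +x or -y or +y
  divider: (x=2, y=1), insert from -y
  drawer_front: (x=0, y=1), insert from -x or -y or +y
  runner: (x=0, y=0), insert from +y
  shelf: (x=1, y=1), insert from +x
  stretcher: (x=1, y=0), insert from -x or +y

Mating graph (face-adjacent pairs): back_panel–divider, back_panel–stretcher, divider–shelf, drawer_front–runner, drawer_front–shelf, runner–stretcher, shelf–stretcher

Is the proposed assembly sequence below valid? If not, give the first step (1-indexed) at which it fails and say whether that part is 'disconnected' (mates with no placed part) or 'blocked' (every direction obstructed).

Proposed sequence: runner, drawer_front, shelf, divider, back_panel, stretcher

Invalid at step 6 (blocked)

1. runner@(0, 0) [+y clear] — {runner}
2. drawer_front@(0, 1) [-x clear] — {drawer_front, runner}
3. shelf@(1, 1) [+x clear] — {drawer_front, runner, shelf}
4. divider@(2, 1) [-y clear] — {divider, drawer_front, runner, shelf}
5. back_panel@(2, 0) [+x clear] — {back_panel, divider, drawer_front, runner, shelf}
6. stretcher@(1, 0) — -x/+y all obstructed ⇒ blocked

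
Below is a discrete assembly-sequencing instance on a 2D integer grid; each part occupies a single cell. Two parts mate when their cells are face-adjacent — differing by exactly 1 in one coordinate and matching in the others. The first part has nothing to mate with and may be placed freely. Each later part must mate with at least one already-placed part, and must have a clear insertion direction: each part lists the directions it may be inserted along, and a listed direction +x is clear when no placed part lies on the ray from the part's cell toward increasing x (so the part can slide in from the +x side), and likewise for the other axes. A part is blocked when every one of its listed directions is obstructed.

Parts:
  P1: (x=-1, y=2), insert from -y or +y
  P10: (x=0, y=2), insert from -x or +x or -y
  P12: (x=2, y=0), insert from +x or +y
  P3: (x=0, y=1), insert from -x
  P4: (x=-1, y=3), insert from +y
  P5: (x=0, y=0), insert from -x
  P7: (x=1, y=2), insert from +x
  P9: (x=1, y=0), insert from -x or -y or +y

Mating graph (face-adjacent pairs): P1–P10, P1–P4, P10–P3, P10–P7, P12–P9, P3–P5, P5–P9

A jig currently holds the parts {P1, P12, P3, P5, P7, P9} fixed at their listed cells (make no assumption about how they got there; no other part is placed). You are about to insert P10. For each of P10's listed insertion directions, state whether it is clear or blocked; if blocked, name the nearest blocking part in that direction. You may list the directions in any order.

-x: nearest on ray is P1@(-1, 2) ⇒ blocked
+x: nearest on ray is P7@(1, 2) ⇒ blocked
-y: nearest on ray is P3@(0, 1) ⇒ blocked

+x: blocked by P7; -x: blocked by P1; -y: blocked by P3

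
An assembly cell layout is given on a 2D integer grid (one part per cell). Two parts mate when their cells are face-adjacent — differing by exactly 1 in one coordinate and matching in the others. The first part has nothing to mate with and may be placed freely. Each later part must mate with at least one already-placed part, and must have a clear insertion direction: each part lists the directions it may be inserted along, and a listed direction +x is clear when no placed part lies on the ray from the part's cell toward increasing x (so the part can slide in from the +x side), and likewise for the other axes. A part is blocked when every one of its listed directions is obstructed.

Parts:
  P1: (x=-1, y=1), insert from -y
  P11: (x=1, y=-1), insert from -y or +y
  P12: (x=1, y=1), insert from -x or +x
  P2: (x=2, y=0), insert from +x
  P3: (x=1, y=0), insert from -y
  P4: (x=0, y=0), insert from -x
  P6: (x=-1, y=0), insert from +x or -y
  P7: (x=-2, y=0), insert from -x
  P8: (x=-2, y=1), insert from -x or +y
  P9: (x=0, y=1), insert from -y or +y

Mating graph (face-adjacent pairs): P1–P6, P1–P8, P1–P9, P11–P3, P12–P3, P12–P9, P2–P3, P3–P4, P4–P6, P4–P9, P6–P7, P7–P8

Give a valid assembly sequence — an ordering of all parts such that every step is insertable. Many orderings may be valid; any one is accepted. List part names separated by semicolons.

1. P1@(-1, 1) [-y clear] — {P1}
2. P8@(-2, 1) [-x clear] — {P1, P8}
3. P9@(0, 1) [-y clear] — {P1, P8, P9}
4. P4@(0, 0) [-x clear] — {P1, P4, P8, P9}
5. P6@(-1, 0) [-y clear] — {P1, P4, P6, P8, P9}
6. P3@(1, 0) [-y clear] — {P1, P3, P4, P6, P8, P9}
7. P2@(2, 0) [+x clear] — {P1, P2, P3, P4, P6, P8, P9}
8. P11@(1, -1) [-y clear] — {P1, P11, P2, P3, P4, P6, P8, P9}
9. P12@(1, 1) [+x clear] — {P1, P11, P12, P2, P3, P4, P6, P8, P9}
10. P7@(-2, 0) [-x clear] — {P1, P11, P12, P2, P3, P4, P6, P7, P8, P9}

P1; P8; P9; P4; P6; P3; P2; P11; P12; P7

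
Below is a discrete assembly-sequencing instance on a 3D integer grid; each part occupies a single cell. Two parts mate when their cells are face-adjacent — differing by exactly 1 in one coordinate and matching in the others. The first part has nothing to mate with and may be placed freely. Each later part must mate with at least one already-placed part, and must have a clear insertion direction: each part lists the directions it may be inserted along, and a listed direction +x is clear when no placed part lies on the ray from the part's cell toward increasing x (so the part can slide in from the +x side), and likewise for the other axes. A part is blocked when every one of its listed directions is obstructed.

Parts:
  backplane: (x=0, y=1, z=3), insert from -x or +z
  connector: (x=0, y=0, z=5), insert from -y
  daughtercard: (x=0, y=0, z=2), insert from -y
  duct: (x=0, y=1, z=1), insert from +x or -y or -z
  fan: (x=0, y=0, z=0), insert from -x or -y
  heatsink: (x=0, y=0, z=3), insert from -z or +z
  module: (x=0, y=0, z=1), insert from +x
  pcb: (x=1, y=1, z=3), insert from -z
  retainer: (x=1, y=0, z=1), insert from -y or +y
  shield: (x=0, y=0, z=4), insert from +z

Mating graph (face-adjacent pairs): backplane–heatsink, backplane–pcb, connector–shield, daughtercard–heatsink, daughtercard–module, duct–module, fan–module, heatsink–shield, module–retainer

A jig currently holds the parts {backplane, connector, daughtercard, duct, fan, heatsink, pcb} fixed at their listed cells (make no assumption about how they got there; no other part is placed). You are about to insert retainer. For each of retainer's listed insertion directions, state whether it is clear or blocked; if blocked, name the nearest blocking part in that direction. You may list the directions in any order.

-y: ray from retainer(1, 0, 1) has no placed part ⇒ clear
+y: ray from retainer(1, 0, 1) has no placed part ⇒ clear

+y: clear; -y: clear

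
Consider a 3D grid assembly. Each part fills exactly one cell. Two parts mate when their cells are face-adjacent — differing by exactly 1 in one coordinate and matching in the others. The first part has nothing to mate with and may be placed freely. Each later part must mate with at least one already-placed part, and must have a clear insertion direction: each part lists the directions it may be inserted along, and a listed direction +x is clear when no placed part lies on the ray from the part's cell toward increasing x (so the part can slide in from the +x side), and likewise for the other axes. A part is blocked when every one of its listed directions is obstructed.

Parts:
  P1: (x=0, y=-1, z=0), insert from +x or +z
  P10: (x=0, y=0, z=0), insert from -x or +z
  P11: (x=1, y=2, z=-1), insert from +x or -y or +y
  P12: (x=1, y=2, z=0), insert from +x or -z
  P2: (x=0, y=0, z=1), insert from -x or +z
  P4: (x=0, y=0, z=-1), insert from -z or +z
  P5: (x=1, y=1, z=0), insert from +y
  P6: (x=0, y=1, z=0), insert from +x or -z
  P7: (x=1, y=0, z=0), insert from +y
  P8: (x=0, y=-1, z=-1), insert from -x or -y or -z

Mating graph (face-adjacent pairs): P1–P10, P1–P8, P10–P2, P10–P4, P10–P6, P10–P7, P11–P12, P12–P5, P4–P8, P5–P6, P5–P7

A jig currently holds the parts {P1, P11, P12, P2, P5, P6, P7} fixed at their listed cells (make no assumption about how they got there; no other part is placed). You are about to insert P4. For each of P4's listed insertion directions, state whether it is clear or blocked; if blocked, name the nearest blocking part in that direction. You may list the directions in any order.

+z: blocked by P2; -z: clear

-z: ray from P4(0, 0, -1) has no placed part ⇒ clear
+z: nearest on ray is P2@(0, 0, 1) ⇒ blocked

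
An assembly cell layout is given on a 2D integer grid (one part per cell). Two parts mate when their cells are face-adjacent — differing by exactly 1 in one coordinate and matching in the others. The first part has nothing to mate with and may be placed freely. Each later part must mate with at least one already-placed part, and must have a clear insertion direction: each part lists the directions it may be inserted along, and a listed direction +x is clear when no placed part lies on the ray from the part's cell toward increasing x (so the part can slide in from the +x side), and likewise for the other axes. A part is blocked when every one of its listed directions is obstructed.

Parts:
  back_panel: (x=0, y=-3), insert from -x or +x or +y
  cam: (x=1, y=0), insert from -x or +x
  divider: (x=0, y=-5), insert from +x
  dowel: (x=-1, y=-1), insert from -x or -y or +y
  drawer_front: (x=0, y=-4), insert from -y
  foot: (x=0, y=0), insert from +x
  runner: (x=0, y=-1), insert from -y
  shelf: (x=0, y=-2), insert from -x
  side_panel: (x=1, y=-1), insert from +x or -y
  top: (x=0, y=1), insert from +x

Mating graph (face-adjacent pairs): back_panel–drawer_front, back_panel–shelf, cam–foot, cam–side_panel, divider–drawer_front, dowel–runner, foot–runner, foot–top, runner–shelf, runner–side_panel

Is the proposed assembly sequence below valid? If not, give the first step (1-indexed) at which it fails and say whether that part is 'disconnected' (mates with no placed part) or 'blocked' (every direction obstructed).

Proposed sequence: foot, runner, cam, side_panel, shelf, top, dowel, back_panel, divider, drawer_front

1. foot@(0, 0) [+x clear] — {foot}
2. runner@(0, -1) [-y clear] — {foot, runner}
3. cam@(1, 0) [+x clear] — {cam, foot, runner}
4. side_panel@(1, -1) [+x clear] — {cam, foot, runner, side_panel}
5. shelf@(0, -2) [-x clear] — {cam, foot, runner, shelf, side_panel}
6. top@(0, 1) [+x clear] — {cam, foot, runner, shelf, side_panel, top}
7. dowel@(-1, -1) [-x clear] — {cam, dowel, foot, runner, shelf, side_panel, top}
8. back_panel@(0, -3) [-x clear] — {back_panel, cam, dowel, foot, runner, shelf, side_panel, top}
9. divider@(0, -5) — no placed neighbour ⇒ disconnected

Invalid at step 9 (disconnected)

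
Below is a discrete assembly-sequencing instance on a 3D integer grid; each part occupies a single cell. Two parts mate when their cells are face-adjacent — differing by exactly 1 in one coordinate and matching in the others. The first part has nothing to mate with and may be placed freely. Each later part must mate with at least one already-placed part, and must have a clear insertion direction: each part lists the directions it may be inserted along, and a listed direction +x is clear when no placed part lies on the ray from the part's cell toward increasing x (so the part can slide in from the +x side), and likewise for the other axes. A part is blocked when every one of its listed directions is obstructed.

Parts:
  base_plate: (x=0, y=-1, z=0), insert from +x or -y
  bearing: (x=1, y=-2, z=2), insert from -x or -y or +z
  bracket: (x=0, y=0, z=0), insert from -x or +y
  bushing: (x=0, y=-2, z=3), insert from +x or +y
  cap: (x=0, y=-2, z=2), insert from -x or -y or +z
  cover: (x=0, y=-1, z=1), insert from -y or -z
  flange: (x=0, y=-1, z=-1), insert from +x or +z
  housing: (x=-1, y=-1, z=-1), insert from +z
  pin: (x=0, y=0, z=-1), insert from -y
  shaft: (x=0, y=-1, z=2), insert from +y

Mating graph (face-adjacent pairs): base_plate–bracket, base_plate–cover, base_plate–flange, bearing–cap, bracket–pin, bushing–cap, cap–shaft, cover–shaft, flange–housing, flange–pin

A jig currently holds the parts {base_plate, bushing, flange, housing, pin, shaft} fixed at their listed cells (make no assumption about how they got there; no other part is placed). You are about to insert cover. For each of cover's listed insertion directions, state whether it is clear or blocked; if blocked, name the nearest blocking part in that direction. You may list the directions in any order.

-y: clear; -z: blocked by base_plate

-y: ray from cover(0, -1, 1) has no placed part ⇒ clear
-z: nearest on ray is base_plate@(0, -1, 0) ⇒ blocked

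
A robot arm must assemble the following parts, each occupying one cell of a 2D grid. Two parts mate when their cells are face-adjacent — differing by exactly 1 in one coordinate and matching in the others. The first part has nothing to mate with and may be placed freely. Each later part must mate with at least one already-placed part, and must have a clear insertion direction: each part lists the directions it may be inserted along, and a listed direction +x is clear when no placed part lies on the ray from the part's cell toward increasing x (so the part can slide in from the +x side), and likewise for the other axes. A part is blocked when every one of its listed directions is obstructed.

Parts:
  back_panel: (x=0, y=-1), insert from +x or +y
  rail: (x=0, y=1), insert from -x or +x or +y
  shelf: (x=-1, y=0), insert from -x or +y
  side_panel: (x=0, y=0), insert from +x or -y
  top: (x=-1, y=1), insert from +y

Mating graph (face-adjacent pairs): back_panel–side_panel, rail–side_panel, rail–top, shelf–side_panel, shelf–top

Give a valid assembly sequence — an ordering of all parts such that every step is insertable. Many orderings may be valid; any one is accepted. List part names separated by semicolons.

1. rail@(0, 1) [-x clear] — {rail}
2. side_panel@(0, 0) [+x clear] — {rail, side_panel}
3. top@(-1, 1) [+y clear] — {rail, side_panel, top}
4. shelf@(-1, 0) [-x clear] — {rail, shelf, side_panel, top}
5. back_panel@(0, -1) [+x clear] — {back_panel, rail, shelf, side_panel, top}

rail; side_panel; top; shelf; back_panel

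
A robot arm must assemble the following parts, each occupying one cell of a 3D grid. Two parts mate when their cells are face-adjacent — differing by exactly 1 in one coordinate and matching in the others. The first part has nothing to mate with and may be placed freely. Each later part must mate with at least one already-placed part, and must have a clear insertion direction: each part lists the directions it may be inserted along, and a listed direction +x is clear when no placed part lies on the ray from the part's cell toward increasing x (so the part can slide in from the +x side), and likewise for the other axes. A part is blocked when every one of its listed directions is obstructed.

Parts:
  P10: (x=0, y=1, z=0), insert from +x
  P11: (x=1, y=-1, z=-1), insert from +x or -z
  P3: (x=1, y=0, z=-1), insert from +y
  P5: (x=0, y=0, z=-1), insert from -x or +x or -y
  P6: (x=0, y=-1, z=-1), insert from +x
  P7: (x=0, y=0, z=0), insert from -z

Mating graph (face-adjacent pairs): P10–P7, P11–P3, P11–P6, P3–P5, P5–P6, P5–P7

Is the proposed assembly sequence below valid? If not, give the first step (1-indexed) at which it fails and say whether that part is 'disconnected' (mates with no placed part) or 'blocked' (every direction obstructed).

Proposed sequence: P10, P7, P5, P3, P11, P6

1. P10@(0, 1, 0) [+x clear] — {P10}
2. P7@(0, 0, 0) [-z clear] — {P10, P7}
3. P5@(0, 0, -1) [-x clear] — {P10, P5, P7}
4. P3@(1, 0, -1) [+y clear] — {P10, P3, P5, P7}
5. P11@(1, -1, -1) [+x clear] — {P10, P11, P3, P5, P7}
6. P6@(0, -1, -1) — +x all obstructed ⇒ blocked

Invalid at step 6 (blocked)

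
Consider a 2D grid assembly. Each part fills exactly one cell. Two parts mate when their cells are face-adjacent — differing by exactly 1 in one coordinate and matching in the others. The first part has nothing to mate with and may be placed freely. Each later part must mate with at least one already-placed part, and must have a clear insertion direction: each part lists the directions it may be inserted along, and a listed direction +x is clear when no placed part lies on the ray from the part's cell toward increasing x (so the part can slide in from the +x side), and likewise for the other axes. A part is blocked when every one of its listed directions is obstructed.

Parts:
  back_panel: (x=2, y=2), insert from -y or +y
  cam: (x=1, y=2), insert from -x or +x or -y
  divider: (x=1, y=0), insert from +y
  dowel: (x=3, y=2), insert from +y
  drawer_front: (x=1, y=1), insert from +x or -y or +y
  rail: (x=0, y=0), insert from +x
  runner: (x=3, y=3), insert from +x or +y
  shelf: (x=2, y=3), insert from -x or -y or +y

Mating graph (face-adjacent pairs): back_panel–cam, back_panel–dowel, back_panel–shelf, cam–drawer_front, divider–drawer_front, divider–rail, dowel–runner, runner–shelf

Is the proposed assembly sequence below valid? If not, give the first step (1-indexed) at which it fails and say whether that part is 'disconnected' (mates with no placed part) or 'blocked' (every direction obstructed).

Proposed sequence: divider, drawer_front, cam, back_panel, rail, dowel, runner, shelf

1. divider@(1, 0) [+y clear] — {divider}
2. drawer_front@(1, 1) [+x clear] — {divider, drawer_front}
3. cam@(1, 2) [-x clear] — {cam, divider, drawer_front}
4. back_panel@(2, 2) [-y clear] — {back_panel, cam, divider, drawer_front}
5. rail@(0, 0) — +x all obstructed ⇒ blocked

Invalid at step 5 (blocked)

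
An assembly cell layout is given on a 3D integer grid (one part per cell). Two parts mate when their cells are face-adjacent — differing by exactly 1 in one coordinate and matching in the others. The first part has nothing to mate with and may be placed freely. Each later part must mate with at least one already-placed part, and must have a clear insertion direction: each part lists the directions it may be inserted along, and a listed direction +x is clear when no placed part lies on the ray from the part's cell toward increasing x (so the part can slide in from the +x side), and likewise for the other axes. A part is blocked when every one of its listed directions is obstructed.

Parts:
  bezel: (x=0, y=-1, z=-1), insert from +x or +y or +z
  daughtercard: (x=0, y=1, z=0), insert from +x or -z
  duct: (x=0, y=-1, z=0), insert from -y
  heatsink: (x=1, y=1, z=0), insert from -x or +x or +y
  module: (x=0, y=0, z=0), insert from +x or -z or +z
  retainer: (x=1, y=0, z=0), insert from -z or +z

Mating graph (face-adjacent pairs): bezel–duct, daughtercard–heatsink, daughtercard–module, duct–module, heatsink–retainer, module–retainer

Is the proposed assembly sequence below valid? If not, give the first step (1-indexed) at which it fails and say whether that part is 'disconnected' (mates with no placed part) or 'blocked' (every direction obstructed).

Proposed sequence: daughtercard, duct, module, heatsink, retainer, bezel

Invalid at step 2 (disconnected)

1. daughtercard@(0, 1, 0) [+x clear] — {daughtercard}
2. duct@(0, -1, 0) — no placed neighbour ⇒ disconnected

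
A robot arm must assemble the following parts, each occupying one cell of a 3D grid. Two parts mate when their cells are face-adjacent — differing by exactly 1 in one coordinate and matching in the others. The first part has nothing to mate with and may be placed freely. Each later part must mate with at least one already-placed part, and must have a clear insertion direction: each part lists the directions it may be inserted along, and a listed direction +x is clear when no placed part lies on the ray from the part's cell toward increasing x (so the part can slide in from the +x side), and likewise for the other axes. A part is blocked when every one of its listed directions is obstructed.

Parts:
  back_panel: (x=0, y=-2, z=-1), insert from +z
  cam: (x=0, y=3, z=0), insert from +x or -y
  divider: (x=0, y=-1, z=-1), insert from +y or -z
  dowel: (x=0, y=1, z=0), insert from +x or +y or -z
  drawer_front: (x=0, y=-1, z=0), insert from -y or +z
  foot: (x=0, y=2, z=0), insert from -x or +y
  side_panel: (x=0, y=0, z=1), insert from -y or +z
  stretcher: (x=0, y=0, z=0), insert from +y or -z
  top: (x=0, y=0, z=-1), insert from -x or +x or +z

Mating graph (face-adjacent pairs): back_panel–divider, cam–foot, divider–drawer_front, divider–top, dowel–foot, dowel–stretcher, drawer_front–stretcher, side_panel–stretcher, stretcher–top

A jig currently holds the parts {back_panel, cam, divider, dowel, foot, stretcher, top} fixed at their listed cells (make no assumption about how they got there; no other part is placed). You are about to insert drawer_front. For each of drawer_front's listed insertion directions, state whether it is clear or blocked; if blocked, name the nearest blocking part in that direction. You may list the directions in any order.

+z: clear; -y: clear

-y: ray from drawer_front(0, -1, 0) has no placed part ⇒ clear
+z: ray from drawer_front(0, -1, 0) has no placed part ⇒ clear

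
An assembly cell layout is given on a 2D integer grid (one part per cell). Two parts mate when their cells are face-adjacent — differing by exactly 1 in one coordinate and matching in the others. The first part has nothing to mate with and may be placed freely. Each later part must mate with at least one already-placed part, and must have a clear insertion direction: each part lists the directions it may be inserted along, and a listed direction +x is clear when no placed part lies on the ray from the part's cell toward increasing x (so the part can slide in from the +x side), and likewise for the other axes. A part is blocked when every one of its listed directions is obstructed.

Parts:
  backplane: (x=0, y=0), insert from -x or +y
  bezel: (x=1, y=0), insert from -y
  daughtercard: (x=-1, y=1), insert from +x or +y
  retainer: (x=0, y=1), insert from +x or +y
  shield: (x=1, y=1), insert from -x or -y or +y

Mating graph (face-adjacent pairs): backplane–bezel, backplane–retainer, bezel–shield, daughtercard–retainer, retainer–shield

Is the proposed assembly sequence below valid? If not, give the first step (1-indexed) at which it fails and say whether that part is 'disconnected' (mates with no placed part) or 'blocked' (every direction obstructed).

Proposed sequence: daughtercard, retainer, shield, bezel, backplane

1. daughtercard@(-1, 1) [+x clear] — {daughtercard}
2. retainer@(0, 1) [+x clear] — {daughtercard, retainer}
3. shield@(1, 1) [-y clear] — {daughtercard, retainer, shield}
4. bezel@(1, 0) [-y clear] — {bezel, daughtercard, retainer, shield}
5. backplane@(0, 0) [-x clear] — {backplane, bezel, daughtercard, retainer, shield}

Valid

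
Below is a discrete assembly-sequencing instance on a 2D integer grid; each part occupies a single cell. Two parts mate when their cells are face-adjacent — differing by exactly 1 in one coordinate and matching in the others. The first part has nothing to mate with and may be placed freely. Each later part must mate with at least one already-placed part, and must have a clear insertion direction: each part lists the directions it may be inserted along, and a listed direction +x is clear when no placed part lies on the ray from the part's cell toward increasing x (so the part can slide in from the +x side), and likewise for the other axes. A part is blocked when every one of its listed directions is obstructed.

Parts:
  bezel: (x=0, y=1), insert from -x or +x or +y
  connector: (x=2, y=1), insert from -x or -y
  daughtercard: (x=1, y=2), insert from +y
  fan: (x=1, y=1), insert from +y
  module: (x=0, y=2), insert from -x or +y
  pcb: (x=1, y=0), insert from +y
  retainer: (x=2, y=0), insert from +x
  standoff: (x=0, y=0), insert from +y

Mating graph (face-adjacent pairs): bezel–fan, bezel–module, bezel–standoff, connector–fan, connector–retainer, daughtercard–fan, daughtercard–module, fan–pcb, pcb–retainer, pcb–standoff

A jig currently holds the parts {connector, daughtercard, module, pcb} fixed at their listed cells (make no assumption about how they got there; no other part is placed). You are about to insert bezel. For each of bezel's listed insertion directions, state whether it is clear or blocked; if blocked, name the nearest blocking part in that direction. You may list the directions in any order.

-x: ray from bezel(0, 1) has no placed part ⇒ clear
+x: nearest on ray is connector@(2, 1) ⇒ blocked
+y: nearest on ray is module@(0, 2) ⇒ blocked

+x: blocked by connector; +y: blocked by module; -x: clear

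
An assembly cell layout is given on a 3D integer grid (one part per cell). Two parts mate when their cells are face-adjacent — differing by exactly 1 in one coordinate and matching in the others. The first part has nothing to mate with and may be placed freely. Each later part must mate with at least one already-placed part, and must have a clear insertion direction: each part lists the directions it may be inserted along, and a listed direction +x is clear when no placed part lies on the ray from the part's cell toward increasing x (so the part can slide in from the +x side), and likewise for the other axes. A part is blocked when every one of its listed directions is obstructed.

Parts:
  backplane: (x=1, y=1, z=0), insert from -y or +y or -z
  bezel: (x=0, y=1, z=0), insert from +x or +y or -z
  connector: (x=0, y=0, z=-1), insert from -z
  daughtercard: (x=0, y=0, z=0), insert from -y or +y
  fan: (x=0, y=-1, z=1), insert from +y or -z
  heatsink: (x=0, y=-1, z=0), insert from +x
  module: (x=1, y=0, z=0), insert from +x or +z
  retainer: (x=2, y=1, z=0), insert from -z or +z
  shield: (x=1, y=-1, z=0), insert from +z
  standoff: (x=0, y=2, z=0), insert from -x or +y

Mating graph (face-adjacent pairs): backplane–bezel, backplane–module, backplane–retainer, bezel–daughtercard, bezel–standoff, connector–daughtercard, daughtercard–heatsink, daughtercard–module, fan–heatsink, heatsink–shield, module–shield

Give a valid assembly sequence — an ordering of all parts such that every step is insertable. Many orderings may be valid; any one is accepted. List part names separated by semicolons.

1. backplane@(1, 1, 0) [-y clear] — {backplane}
2. bezel@(0, 1, 0) [+y clear] — {backplane, bezel}
3. daughtercard@(0, 0, 0) [-y clear] — {backplane, bezel, daughtercard}
4. connector@(0, 0, -1) [-z clear] — {backplane, bezel, connector, daughtercard}
5. heatsink@(0, -1, 0) [+x clear] — {backplane, bezel, connector, daughtercard, heatsink}
6. standoff@(0, 2, 0) [-x clear] — {backplane, bezel, connector, daughtercard, heatsink, standoff}
7. retainer@(2, 1, 0) [-z clear] — {backplane, bezel, connector, daughtercard, heatsink, retainer, standoff}
8. fan@(0, -1, 1) [+y clear] — {backplane, bezel, connector, daughtercard, fan, heatsink, retainer, standoff}
9. module@(1, 0, 0) [+x clear] — {backplane, bezel, connector, daughtercard, fan, heatsink, module, retainer, standoff}
10. shield@(1, -1, 0) [+z clear] — {backplane, bezel, connector, daughtercard, fan, heatsink, module, retainer, shield, standoff}

backplane; bezel; daughtercard; connector; heatsink; standoff; retainer; fan; module; shield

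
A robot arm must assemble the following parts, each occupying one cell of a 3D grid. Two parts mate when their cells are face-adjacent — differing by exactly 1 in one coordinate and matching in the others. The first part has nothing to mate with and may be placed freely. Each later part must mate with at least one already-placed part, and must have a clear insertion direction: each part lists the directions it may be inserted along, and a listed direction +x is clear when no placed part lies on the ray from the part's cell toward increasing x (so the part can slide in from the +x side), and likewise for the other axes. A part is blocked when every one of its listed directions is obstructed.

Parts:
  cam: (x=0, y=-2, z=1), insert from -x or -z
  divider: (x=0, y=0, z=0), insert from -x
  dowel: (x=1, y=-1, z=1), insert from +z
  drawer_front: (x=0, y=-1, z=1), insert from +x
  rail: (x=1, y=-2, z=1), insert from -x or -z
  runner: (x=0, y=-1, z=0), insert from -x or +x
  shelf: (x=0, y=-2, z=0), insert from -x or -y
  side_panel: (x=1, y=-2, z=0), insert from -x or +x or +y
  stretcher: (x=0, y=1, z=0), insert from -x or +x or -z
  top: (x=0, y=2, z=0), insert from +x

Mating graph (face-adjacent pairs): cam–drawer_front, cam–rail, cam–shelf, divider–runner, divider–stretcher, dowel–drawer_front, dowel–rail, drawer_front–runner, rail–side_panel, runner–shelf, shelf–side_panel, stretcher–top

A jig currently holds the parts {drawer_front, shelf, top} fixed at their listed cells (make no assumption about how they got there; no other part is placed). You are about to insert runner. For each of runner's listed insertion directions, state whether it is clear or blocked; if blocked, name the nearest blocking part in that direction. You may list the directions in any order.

+x: clear; -x: clear

-x: ray from runner(0, -1, 0) has no placed part ⇒ clear
+x: ray from runner(0, -1, 0) has no placed part ⇒ clear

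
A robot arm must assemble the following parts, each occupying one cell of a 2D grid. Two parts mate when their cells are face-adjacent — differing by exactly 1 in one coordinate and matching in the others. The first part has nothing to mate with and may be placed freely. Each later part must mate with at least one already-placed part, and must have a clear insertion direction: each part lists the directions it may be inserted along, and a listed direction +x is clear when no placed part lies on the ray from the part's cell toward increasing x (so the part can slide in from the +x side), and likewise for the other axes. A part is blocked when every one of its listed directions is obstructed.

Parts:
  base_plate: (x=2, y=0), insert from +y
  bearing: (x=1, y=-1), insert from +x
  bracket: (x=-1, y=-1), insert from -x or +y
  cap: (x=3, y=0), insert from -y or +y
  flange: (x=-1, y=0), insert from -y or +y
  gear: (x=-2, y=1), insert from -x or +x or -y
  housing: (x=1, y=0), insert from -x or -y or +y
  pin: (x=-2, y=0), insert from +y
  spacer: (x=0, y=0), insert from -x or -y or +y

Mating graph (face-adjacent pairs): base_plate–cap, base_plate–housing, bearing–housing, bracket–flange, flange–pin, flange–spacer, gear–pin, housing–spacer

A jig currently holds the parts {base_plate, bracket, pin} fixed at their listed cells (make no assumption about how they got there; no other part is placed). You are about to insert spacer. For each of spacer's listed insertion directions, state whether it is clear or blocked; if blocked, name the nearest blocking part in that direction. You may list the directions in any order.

-x: nearest on ray is pin@(-2, 0) ⇒ blocked
-y: ray from spacer(0, 0) has no placed part ⇒ clear
+y: ray from spacer(0, 0) has no placed part ⇒ clear

+y: clear; -x: blocked by pin; -y: clear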